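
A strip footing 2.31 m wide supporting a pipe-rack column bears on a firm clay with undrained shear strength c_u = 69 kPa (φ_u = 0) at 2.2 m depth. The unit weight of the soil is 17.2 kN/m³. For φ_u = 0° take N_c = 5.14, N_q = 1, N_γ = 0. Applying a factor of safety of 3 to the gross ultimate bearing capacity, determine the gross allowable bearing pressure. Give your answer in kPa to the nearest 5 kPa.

q_all ≈ 130 kPa

q = γ·D_f = 17.2 × 2.2 = 37.84 kPa.
c·N_c = 69 × 5.14 = 354.66 kPa
q·N_q = 37.84 × 1 = 37.84 kPa
q_ult = 354.66 + 37.84 = 392.5 kPa.
q_all = q_ult / FS = 392.5 / 3 = 130.83 kPa.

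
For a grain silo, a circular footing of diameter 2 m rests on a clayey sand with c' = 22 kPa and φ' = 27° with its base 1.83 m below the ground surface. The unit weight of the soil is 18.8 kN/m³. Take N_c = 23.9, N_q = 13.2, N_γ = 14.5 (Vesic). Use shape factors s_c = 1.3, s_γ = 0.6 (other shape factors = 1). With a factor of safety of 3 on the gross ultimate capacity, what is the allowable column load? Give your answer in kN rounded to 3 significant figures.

q = γ·D_f = 18.8 × 1.83 = 34.404 kPa.
c·N_c·s_c = 22 × 23.9 × 1.3 = 683.54 kPa
q·N_q = 34.404 × 13.2 = 454.13 kPa
0.5·γ·B·N_γ·s_γ = 0.5 × 18.8 × 2 × 14.5 × 0.6 = 163.56 kPa
q_ult = 683.54 + 454.13 + 163.56 = 1301.2 kPa.
Gross allowable pressure q_all = 1301.2 / 3 = 433.74 kPa.
Footing area = 3.1416 m², so allowable column load = 433.74 × 3.1416 = 1362.7 kN.

P_all ≈ 1360 kN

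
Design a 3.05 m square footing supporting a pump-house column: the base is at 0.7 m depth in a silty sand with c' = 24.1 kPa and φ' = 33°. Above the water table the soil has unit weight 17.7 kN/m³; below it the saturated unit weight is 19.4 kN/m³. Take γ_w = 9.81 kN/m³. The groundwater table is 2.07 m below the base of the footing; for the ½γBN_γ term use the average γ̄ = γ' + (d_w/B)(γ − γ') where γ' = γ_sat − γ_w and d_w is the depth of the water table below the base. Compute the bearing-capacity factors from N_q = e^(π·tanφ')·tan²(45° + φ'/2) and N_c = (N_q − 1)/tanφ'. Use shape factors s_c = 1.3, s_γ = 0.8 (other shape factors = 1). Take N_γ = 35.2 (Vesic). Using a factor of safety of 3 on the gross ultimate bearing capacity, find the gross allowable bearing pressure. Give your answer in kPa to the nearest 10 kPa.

N_q = e^(π·tan33°)·tan²(61.5°) = 26.09; N_c = (N_q − 1)/tanφ' = 38.64.
Overburden at base level: q = 17.7 × 0.7 = 12.39 kPa.
The water table is 2.07 m below the base (< B = 3.05 m), so the ½γBN_γ term uses γ̄ = γ' + (d_w/B)(γ − γ') = 9.59 + (2.07/3.05)(17.7 − 9.59) = 15.094 kN/m³.
Cohesion term c·N_c·s_c = 24.1 × 38.638 × 1.3 = 1210.5 kPa; surcharge term q·N_q = 12.39 × 26.092 = 323.28 kPa; self-weight term 0.5·γ·B·N_γ·s_γ = 0.5 × 15.094 × 3.05 × 35.2 × 0.8 = 648.2 kPa.
q_ult = 1210.5 + 323.28 + 648.2 = 2182 kPa.
q_all = 2182 / 3 = 727.34 kPa.

q_all ≈ 730 kPa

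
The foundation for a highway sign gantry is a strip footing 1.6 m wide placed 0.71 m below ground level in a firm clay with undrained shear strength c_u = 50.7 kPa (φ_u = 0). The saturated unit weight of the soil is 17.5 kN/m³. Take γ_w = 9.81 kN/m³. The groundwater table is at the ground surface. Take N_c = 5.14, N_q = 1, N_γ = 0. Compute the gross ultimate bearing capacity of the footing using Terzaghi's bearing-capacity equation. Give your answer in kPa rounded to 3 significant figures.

With the water table at the surface the whole profile is submerged: γ' = 17.5 − 9.81 = 7.69 kN/m³, so q = γ'·D_f = 5.4599 kPa.
q_ult = c·N_c + q·N_q
     = 50.7 × 5.14 + 5.4599 × 1
     = 260.6 + 5.4599 = 266.06 kPa.

q_ult ≈ 266 kPa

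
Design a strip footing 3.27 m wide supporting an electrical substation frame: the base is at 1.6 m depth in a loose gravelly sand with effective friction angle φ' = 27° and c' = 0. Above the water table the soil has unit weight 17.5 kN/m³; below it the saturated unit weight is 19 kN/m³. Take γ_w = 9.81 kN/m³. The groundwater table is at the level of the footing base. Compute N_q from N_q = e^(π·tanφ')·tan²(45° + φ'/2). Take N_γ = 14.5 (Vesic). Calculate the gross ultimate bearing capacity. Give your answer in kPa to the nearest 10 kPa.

tan27° = 0.5095, so N_q = e^(π×0.5095)·tan²(58.5°) = 4.957 × 2.663 = 13.2.
Overburden at base level: q = 17.5 × 1.6 = 28 kPa.
Below the base the soil is submerged, so the ½γBN_γ term uses γ' = 19 − 9.81 = 9.19 kN/m³.
Surcharge term q·N_q = 28 × 13.199 = 369.58 kPa; self-weight term 0.5·γ·B·N_γ = 0.5 × 9.19 × 3.27 × 14.5 = 217.87 kPa.
q_ult = 369.58 + 217.87 = 587.45 kPa.

q_ult ≈ 590 kPa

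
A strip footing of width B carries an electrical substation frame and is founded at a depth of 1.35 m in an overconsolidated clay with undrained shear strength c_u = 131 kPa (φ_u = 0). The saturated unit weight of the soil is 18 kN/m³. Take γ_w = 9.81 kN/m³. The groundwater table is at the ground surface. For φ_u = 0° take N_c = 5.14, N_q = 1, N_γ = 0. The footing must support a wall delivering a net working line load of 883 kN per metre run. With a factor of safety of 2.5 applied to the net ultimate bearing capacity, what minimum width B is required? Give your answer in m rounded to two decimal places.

B = 3.28 m

Water table at ground surface, so effective unit weight γ' = 18 − 9.81 = 8.19 kN/m³ is used throughout; overburden q = 8.19 × 1.35 = 11.056 kPa.
Cohesion term c·N_c = 131 × 5.14 = 673.34 kPa; surcharge term q·N_q = 11.056 × 1 = 11.056 kPa.
q_ult = 673.34 + 11.056 = 684.4 kPa.
For φ = 0 the ½γBN_γ term vanishes, so q_ult is independent of B. q_net = 684.4 − 11.056 = 673.34 kPa; q_all(net) = 673.34/2.5 = 269.34 kPa.
Required width B = w / q_all(net) = 883 / 269.34 = 3.278 m.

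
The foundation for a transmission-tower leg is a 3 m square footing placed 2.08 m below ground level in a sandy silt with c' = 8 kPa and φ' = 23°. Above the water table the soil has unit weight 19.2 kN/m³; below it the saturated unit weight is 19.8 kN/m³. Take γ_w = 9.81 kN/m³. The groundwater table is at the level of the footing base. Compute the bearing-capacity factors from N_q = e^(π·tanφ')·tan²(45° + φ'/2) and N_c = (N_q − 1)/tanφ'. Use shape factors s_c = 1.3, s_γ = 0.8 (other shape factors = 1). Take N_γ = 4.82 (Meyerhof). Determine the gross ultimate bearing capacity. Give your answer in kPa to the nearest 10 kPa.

tan23° = 0.4245, so N_q = e^(π×0.4245)·tan²(56.5°) = 3.794 × 2.283 = 8.66.
N_c = (8.66 − 1)/tan23° = 18.05.
q = γ·D_f = 19.2 × 2.08 = 39.936 kPa.
For the ½γBN_γ term take γ' = 19.8 − 9.81 = 9.99 kN/m³ (soil below base is submerged).
c·N_c·s_c = 8 × 18.049 × 1.3 = 187.71 kPa
q·N_q = 39.936 × 8.6612 = 345.89 kPa
0.5·γ·B·N_γ·s_γ = 0.5 × 9.99 × 3 × 4.82 × 0.8 = 57.782 kPa
q_ult = 187.71 + 345.89 + 57.782 = 591.38 kPa.

q_ult ≈ 590 kPa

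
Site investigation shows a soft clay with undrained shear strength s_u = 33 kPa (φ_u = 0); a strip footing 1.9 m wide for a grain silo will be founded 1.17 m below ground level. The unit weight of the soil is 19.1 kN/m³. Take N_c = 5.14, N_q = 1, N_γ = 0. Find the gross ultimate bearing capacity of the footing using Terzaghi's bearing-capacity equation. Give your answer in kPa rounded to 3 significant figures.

q = γ·D_f = 19.1 × 1.17 = 22.347 kPa.
c·N_c = 33 × 5.14 = 169.62 kPa
q·N_q = 22.347 × 1 = 22.347 kPa
q_ult = 169.62 + 22.347 = 191.97 kPa.

q_ult ≈ 192 kPa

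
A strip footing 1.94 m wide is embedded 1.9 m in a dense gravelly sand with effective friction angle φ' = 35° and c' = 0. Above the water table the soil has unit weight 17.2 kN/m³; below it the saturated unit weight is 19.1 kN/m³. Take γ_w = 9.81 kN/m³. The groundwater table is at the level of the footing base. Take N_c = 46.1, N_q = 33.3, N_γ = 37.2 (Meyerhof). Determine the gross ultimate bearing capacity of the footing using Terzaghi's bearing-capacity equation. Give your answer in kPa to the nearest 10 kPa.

q_ult ≈ 1420 kPa

q = γ·D_f = 17.2 × 1.9 = 32.68 kPa.
For the ½γBN_γ term take γ' = 19.1 − 9.81 = 9.29 kN/m³ (soil below base is submerged).
q·N_q = 32.68 × 33.3 = 1088.2 kPa
0.5·γ·B·N_γ = 0.5 × 9.29 × 1.94 × 37.2 = 335.22 kPa
q_ult = 1088.2 + 335.22 = 1423.5 kPa.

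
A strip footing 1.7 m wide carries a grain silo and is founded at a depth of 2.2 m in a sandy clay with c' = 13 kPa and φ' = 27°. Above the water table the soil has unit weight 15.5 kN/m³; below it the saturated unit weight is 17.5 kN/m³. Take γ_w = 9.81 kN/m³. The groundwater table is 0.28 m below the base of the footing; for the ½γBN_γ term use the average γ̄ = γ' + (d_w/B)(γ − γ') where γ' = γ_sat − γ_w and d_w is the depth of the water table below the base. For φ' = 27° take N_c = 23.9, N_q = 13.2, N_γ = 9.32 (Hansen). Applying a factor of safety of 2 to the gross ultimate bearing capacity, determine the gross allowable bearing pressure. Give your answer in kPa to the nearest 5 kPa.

q = γ·D_f = 15.5 × 2.2 = 34.1 kPa.
γ' = 7.69 kN/m³; averaging over the depth B below the base, γ̄ = γ' + (d_w/B)(γ − γ') = 8.9764 kN/m³.
c·N_c = 13 × 23.9 = 310.7 kPa
q·N_q = 34.1 × 13.2 = 450.12 kPa
0.5·γ·B·N_γ = 0.5 × 8.9764 × 1.7 × 9.32 = 71.111 kPa
q_ult = 310.7 + 450.12 + 71.111 = 831.93 kPa.
q_all = q_ult / FS = 831.93 / 2 = 415.97 kPa.

q_all ≈ 415 kPa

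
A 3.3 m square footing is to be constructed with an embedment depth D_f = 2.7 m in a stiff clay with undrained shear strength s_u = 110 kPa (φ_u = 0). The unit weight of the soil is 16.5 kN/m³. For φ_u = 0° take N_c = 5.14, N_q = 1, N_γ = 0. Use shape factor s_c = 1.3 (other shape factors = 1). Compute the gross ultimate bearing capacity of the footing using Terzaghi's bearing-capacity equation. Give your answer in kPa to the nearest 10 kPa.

Overburden at base level: q = 16.5 × 2.7 = 44.55 kPa.
Cohesion term c·N_c·s_c = 110 × 5.14 × 1.3 = 735.02 kPa; surcharge term q·N_q = 44.55 × 1 = 44.55 kPa.
q_ult = 735.02 + 44.55 = 779.57 kPa.

q_ult ≈ 780 kPa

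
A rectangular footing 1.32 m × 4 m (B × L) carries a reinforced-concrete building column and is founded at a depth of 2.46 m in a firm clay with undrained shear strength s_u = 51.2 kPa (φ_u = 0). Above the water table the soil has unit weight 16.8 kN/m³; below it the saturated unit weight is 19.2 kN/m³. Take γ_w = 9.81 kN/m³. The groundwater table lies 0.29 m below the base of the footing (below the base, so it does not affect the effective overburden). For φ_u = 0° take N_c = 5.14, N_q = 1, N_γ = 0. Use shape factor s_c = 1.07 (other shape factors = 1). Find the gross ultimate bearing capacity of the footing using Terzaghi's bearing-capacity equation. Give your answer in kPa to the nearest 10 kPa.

q_ult ≈ 320 kPa

Effective surcharge at the founding depth q = γ·D_f = 16.8 × 2.46 = 41.328 kPa.
q_ult = c·N_c·s_c + q·N_q
     = 51.2 × 5.14 × 1.07 + 41.328 × 1
     = 281.59 + 41.328 = 322.92 kPa.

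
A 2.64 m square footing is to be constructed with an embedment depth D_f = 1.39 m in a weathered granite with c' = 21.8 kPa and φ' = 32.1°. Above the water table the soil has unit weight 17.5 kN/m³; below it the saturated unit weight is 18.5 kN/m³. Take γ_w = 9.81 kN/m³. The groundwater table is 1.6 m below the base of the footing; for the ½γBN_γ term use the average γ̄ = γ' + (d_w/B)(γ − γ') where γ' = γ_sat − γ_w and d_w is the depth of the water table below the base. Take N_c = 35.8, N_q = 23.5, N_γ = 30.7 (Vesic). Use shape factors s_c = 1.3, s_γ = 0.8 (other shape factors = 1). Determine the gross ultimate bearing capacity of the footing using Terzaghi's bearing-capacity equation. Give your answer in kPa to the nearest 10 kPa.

q_ult ≈ 2040 kPa

Effective surcharge at the founding depth q = γ·D_f = 17.5 × 1.39 = 24.325 kPa.
With d_w = 1.6 m < B, γ̄ = 8.69 + (1.6/2.64) × (17.5 − 8.69) = 14.029 kN/m³.
q_ult = c·N_c·s_c + q·N_q + 0.5·γ·B·N_γ·s_γ
     = 21.8 × 35.8 × 1.3 + 24.325 × 23.5 + 0.5 × 14.029 × 2.64 × 30.7 × 0.8
     = 1014.6 + 571.64 + 454.82 = 2041 kPa.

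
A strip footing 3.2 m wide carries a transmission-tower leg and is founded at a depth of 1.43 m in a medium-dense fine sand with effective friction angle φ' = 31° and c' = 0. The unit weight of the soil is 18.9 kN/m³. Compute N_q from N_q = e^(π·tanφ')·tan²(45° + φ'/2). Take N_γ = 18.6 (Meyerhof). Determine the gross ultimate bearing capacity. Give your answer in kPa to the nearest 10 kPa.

q_ult ≈ 1120 kPa

tan31° = 0.6009, so N_q = e^(π×0.6009)·tan²(60.5°) = 6.604 × 3.124 = 20.63.
Effective surcharge at the founding depth q = γ·D_f = 18.9 × 1.43 = 27.027 kPa.
q_ult = q·N_q + 0.5·γ·B·N_γ
     = 27.027 × 20.631 + 0.5 × 18.9 × 3.2 × 18.6
     = 557.59 + 562.46 = 1120.1 kPa.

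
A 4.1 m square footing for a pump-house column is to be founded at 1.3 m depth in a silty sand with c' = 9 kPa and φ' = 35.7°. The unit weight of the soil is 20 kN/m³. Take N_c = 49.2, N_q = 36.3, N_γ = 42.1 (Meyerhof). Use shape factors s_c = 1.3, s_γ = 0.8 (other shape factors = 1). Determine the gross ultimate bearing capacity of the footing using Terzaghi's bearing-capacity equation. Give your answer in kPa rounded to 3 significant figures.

Effective surcharge at the founding depth q = γ·D_f = 20 × 1.3 = 26 kPa.
q_ult = c·N_c·s_c + q·N_q + 0.5·γ·B·N_γ·s_γ
     = 9 × 49.2 × 1.3 + 26 × 36.3 + 0.5 × 20 × 4.1 × 42.1 × 0.8
     = 575.64 + 943.8 + 1380.9 = 2900.3 kPa.

q_ult ≈ 2900 kPa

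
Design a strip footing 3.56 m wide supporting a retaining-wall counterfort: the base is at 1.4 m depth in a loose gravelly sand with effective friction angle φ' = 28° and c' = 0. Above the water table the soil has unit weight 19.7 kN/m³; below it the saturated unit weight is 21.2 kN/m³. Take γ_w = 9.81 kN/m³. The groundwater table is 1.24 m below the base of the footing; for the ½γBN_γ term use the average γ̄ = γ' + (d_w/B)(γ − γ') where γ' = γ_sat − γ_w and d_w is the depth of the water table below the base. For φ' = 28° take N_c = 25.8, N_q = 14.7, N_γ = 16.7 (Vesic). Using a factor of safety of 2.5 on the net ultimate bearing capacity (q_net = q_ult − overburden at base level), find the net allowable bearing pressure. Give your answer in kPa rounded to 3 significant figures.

Overburden at base level: q = 19.7 × 1.4 = 27.58 kPa.
The water table is 1.24 m below the base (< B = 3.56 m), so the ½γBN_γ term uses γ̄ = γ' + (d_w/B)(γ − γ') = 11.39 + (1.24/3.56)(19.7 − 11.39) = 14.284 kN/m³.
Surcharge term q·N_q = 27.58 × 14.7 = 405.43 kPa; self-weight term 0.5·γ·B·N_γ = 0.5 × 14.284 × 3.56 × 16.7 = 424.62 kPa.
q_ult = 405.43 + 424.62 = 830.05 kPa.
q_net = 830.05 − 27.58 = 802.47 kPa.
q_all(net) = 802.47 / 2.5 = 320.99 kPa.

q_all(net) ≈ 321 kPa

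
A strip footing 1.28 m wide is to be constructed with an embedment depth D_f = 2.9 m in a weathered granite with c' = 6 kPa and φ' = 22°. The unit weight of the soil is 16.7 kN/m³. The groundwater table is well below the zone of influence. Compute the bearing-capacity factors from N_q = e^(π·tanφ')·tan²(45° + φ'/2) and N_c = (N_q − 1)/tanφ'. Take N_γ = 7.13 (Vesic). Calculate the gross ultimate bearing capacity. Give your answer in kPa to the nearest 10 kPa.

tan22° = 0.404, so N_q = e^(π×0.404)·tan²(56°) = 3.558 × 2.198 = 7.82.
N_c = (7.82 − 1)/tan22° = 16.88.
Effective surcharge at the founding depth q = γ·D_f = 16.7 × 2.9 = 48.43 kPa.
q_ult = c·N_c + q·N_q + 0.5·γ·B·N_γ
     = 6 × 16.883 + 48.43 × 7.8211 + 0.5 × 16.7 × 1.28 × 7.13
     = 101.3 + 378.78 + 76.205 = 556.28 kPa.

q_ult ≈ 560 kPa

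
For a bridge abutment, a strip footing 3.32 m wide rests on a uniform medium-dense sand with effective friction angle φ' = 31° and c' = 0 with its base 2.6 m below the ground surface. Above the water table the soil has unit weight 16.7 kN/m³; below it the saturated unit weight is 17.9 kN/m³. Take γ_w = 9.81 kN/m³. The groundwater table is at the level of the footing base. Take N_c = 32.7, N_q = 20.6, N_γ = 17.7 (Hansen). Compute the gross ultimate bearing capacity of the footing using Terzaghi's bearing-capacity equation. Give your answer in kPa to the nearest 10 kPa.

Effective surcharge at the founding depth q = γ·D_f = 16.7 × 2.6 = 43.42 kPa.
The water table coincides with the base, so in the self-weight term γ → γ' = 8.09 kN/m³.
q_ult = q·N_q + 0.5·γ·B·N_γ
     = 43.42 × 20.6 + 0.5 × 8.09 × 3.32 × 17.7
     = 894.45 + 237.7 = 1132.2 kPa.

q_ult ≈ 1130 kPa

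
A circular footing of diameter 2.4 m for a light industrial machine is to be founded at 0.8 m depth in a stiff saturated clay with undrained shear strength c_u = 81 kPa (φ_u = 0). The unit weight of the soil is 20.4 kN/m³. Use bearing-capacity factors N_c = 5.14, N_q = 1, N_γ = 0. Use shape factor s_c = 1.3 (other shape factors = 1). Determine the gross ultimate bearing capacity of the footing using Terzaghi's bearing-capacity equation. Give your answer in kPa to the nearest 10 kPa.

q = γ·D_f = 20.4 × 0.8 = 16.32 kPa.
c·N_c·s_c = 81 × 5.14 × 1.3 = 541.24 kPa
q·N_q = 16.32 × 1 = 16.32 kPa
q_ult = 541.24 + 16.32 = 557.56 kPa.

q_ult ≈ 560 kPa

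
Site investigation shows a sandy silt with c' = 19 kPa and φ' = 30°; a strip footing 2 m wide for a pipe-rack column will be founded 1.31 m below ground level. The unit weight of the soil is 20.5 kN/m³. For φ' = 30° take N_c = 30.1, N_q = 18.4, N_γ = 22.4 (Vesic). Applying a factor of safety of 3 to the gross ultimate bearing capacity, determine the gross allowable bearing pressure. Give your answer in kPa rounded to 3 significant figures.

q = γ·D_f = 20.5 × 1.31 = 26.855 kPa.
c·N_c = 19 × 30.1 = 571.9 kPa
q·N_q = 26.855 × 18.4 = 494.13 kPa
0.5·γ·B·N_γ = 0.5 × 20.5 × 2 × 22.4 = 459.2 kPa
q_ult = 571.9 + 494.13 + 459.2 = 1525.2 kPa.
q_all = q_ult / FS = 1525.2 / 3 = 508.41 kPa.

q_all ≈ 508 kPa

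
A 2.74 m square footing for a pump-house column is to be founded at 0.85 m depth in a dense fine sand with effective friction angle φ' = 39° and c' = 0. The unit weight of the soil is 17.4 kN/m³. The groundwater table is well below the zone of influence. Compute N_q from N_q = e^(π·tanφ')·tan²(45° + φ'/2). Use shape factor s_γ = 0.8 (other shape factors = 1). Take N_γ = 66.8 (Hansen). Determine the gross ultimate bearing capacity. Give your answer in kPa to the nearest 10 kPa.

tan39° = 0.8098, so N_q = e^(π×0.8098)·tan²(64.5°) = 12.731 × 4.395 = 55.96.
Effective surcharge at the founding depth q = γ·D_f = 17.4 × 0.85 = 14.79 kPa.
q_ult = q·N_q + 0.5·γ·B·N_γ·s_γ
     = 14.79 × 55.957 + 0.5 × 17.4 × 2.74 × 66.8 × 0.8
     = 827.61 + 1273.9 = 2101.5 kPa.

q_ult ≈ 2100 kPa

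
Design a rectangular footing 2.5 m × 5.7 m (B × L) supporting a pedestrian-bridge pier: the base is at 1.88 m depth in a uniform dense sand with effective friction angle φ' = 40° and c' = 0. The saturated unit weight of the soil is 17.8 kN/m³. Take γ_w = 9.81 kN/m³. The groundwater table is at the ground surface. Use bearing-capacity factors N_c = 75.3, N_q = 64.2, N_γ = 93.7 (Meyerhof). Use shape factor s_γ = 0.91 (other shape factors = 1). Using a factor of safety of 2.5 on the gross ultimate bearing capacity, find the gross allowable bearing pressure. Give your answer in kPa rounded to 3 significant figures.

With the water table at the surface the whole profile is submerged: γ' = 17.8 − 9.81 = 7.99 kN/m³, so q = γ'·D_f = 15.021 kPa; the same γ' applies in the ½γBN_γ term.
q_ult = q·N_q + 0.5·γ·B·N_γ·s_γ
     = 15.021 × 64.2 + 0.5 × 7.99 × 2.5 × 93.7 × 0.91
     = 964.36 + 851.6 = 1816 kPa.
q_all = 1816 / 2.5 = 726.39 kPa.

q_all ≈ 726 kPa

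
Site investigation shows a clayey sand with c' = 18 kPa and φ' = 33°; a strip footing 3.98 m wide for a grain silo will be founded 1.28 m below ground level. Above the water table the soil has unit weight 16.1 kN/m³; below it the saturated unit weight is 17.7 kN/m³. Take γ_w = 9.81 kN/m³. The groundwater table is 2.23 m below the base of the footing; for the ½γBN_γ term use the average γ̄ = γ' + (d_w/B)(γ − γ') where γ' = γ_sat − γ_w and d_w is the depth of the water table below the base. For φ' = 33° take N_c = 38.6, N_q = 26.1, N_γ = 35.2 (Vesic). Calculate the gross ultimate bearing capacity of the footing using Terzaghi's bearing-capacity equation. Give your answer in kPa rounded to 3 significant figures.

q = γ·D_f = 16.1 × 1.28 = 20.608 kPa.
γ' = 7.89 kN/m³; averaging over the depth B below the base, γ̄ = γ' + (d_w/B)(γ − γ') = 12.49 kN/m³.
c·N_c = 18 × 38.6 = 694.8 kPa
q·N_q = 20.608 × 26.1 = 537.87 kPa
0.5·γ·B·N_γ = 0.5 × 12.49 × 3.98 × 35.2 = 874.9 kPa
q_ult = 694.8 + 537.87 + 874.9 = 2107.6 kPa.

q_ult ≈ 2110 kPa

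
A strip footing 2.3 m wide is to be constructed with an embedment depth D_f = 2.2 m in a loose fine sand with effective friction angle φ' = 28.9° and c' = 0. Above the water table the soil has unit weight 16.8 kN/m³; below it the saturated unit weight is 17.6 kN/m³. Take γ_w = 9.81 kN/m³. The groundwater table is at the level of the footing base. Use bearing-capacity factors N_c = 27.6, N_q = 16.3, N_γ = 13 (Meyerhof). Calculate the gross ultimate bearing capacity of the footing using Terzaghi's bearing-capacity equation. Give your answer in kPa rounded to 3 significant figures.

q_ult ≈ 719 kPa

q = γ·D_f = 16.8 × 2.2 = 36.96 kPa.
For the ½γBN_γ term take γ' = 17.6 − 9.81 = 7.79 kN/m³ (soil below base is submerged).
q·N_q = 36.96 × 16.3 = 602.45 kPa
0.5·γ·B·N_γ = 0.5 × 7.79 × 2.3 × 13 = 116.46 kPa
q_ult = 602.45 + 116.46 = 718.91 kPa.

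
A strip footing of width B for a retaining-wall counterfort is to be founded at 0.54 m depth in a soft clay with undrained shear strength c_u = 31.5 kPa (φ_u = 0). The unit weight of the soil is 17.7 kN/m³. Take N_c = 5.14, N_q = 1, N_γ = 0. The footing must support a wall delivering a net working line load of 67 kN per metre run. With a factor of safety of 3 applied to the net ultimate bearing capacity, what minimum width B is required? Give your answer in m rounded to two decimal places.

B = 1.24 m

Overburden at base level: q = 17.7 × 0.54 = 9.558 kPa.
Cohesion term c·N_c = 31.5 × 5.14 = 161.91 kPa; surcharge term q·N_q = 9.558 × 1 = 9.558 kPa.
q_ult = 161.91 + 9.558 = 171.47 kPa.
For φ = 0 the ½γBN_γ term vanishes, so q_ult is independent of B. q_net = 171.47 − 9.558 = 161.91 kPa; q_all(net) = 161.91/3 = 53.97 kPa.
Required width B = w / q_all(net) = 67 / 53.97 = 1.241 m.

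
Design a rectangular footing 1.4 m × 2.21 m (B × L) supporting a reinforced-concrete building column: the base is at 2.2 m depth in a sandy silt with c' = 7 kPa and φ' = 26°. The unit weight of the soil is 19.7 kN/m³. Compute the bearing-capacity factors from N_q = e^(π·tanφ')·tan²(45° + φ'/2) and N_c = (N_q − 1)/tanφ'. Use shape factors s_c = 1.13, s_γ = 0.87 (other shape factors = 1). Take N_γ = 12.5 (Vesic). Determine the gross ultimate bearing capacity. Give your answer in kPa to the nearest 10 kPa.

q_ult ≈ 840 kPa

tan26° = 0.4877, so N_q = e^(π×0.4877)·tan²(58°) = 4.629 × 2.561 = 11.85.
N_c = (11.85 − 1)/tan26° = 22.25.
Overburden at base level: q = 19.7 × 2.2 = 43.34 kPa.
Cohesion term c·N_c·s_c = 7 × 22.254 × 1.13 = 176.03 kPa; surcharge term q·N_q = 43.34 × 11.854 = 513.76 kPa; self-weight term 0.5·γ·B·N_γ·s_γ = 0.5 × 19.7 × 1.4 × 12.5 × 0.87 = 149.97 kPa.
q_ult = 176.03 + 513.76 + 149.97 = 839.76 kPa.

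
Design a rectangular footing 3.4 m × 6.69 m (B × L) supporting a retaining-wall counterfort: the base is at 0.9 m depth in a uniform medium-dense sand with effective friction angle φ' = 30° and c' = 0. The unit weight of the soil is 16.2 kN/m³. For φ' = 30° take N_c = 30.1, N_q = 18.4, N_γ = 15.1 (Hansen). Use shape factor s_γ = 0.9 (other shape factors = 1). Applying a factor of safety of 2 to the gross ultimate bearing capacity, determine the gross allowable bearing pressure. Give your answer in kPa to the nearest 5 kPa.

q_all ≈ 320 kPa

Effective surcharge at the founding depth q = γ·D_f = 16.2 × 0.9 = 14.58 kPa.
q_ult = q·N_q + 0.5·γ·B·N_γ·s_γ
     = 14.58 × 18.4 + 0.5 × 16.2 × 3.4 × 15.1 × 0.9
     = 268.27 + 374.27 = 642.54 kPa.
q_all = q_ult / FS = 642.54 / 2 = 321.27 kPa.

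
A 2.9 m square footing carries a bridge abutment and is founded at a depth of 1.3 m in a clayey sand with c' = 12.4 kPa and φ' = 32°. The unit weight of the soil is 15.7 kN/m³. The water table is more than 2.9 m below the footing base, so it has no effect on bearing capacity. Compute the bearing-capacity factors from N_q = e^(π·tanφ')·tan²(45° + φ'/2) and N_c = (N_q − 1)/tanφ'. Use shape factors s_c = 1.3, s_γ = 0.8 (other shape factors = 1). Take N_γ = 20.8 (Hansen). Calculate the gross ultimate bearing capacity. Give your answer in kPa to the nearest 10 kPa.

tan32° = 0.6249, so N_q = e^(π×0.6249)·tan²(61°) = 7.121 × 3.255 = 23.18.
N_c = (23.18 − 1)/tan32° = 35.49.
q = γ·D_f = 15.7 × 1.3 = 20.41 kPa.
c·N_c·s_c = 12.4 × 35.49 × 1.3 = 572.1 kPa
q·N_q = 20.41 × 23.177 = 473.04 kPa
0.5·γ·B·N_γ·s_γ = 0.5 × 15.7 × 2.9 × 20.8 × 0.8 = 378.81 kPa
q_ult = 572.1 + 473.04 + 378.81 = 1424 kPa.

q_ult ≈ 1420 kPa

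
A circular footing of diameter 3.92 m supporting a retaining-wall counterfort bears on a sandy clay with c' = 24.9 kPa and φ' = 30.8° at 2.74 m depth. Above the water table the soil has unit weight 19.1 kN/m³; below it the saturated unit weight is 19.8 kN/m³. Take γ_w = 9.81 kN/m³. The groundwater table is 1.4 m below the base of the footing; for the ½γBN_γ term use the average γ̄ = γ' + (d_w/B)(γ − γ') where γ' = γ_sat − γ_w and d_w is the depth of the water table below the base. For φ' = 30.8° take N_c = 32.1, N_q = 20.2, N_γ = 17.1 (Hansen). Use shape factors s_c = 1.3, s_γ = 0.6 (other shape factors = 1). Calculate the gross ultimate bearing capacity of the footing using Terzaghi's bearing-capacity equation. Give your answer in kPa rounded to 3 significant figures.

q_ult ≈ 2360 kPa

Effective surcharge at the founding depth q = γ·D_f = 19.1 × 2.74 = 52.334 kPa.
With d_w = 1.4 m < B, γ̄ = 9.99 + (1.4/3.92) × (19.1 − 9.99) = 13.244 kN/m³.
q_ult = c·N_c·s_c + q·N_q + 0.5·γ·B·N_γ·s_γ
     = 24.9 × 32.1 × 1.3 + 52.334 × 20.2 + 0.5 × 13.244 × 3.92 × 17.1 × 0.6
     = 1039.1 + 1057.1 + 266.32 = 2362.5 kPa.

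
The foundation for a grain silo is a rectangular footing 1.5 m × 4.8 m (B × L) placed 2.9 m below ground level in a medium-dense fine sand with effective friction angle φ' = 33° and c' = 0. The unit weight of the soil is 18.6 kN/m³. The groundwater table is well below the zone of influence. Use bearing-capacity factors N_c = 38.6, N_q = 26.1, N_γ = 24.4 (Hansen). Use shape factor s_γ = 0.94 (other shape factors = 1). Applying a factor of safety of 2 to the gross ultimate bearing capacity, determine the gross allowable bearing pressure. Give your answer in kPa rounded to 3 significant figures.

q = γ·D_f = 18.6 × 2.9 = 53.94 kPa.
q·N_q = 53.94 × 26.1 = 1407.8 kPa
0.5·γ·B·N_γ·s_γ = 0.5 × 18.6 × 1.5 × 24.4 × 0.94 = 319.96 kPa
q_ult = 1407.8 + 319.96 = 1727.8 kPa.
q_all = q_ult / FS = 1727.8 / 2 = 863.9 kPa.

q_all ≈ 864 kPa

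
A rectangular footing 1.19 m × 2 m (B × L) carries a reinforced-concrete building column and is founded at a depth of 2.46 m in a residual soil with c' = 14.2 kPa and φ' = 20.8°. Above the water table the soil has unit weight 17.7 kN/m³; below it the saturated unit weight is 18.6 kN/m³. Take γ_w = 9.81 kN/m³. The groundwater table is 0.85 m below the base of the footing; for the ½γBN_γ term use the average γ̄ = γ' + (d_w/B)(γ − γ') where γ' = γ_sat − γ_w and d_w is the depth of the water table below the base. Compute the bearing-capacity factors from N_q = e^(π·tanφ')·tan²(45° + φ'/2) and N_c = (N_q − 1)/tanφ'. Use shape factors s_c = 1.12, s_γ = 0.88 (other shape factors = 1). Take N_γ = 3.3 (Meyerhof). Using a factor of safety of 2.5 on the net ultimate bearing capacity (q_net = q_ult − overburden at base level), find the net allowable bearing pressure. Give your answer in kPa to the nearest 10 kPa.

N_q = e^(π·tan20.8°)·tan²(55.4°) = 6.93; N_c = (N_q − 1)/tanφ' = 15.61.
Overburden at base level: q = 17.7 × 2.46 = 43.542 kPa.
The water table is 0.85 m below the base (< B = 1.19 m), so the ½γBN_γ term uses γ̄ = γ' + (d_w/B)(γ − γ') = 8.79 + (0.85/1.19)(17.7 − 8.79) = 15.154 kN/m³.
Cohesion term c·N_c·s_c = 14.2 × 15.612 × 1.12 = 248.3 kPa; surcharge term q·N_q = 43.542 × 6.9305 = 301.77 kPa; self-weight term 0.5·γ·B·N_γ·s_γ = 0.5 × 15.154 × 1.19 × 3.3 × 0.88 = 26.185 kPa.
q_ult = 248.3 + 301.77 + 26.185 = 576.25 kPa.
q_net = 576.25 − 43.542 = 532.71 kPa.
q_all(net) = 532.71 / 2.5 = 213.08 kPa.

q_all(net) ≈ 210 kPa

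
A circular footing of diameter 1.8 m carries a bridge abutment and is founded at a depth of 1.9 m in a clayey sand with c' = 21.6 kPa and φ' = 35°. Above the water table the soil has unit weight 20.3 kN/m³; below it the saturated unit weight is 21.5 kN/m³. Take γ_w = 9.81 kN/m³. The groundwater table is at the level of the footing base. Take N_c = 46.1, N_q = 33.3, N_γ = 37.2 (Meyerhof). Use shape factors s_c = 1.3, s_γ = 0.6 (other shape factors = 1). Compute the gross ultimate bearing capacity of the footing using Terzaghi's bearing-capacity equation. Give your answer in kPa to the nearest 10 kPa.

q_ult ≈ 2810 kPa

Effective surcharge at the founding depth q = γ·D_f = 20.3 × 1.9 = 38.57 kPa.
The water table coincides with the base, so in the self-weight term γ → γ' = 11.69 kN/m³.
q_ult = c·N_c·s_c + q·N_q + 0.5·γ·B·N_γ·s_γ
     = 21.6 × 46.1 × 1.3 + 38.57 × 33.3 + 0.5 × 11.69 × 1.8 × 37.2 × 0.6
     = 1294.5 + 1284.4 + 234.83 = 2813.7 kPa.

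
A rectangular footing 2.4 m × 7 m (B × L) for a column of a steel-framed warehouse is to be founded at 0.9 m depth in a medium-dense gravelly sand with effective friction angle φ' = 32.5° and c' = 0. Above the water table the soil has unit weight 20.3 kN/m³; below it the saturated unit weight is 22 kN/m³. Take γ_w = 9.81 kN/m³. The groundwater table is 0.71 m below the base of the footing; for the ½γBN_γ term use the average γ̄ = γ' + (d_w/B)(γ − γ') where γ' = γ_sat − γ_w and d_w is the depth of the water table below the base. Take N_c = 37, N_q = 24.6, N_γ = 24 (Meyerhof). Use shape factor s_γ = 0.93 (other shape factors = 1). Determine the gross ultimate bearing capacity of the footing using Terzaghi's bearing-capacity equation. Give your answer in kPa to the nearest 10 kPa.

Overburden at base level: q = 20.3 × 0.9 = 18.27 kPa.
The water table is 0.71 m below the base (< B = 2.4 m), so the ½γBN_γ term uses γ̄ = γ' + (d_w/B)(γ − γ') = 12.19 + (0.71/2.4)(20.3 − 12.19) = 14.589 kN/m³.
Surcharge term q·N_q = 18.27 × 24.6 = 449.44 kPa; self-weight term 0.5·γ·B·N_γ·s_γ = 0.5 × 14.589 × 2.4 × 24 × 0.93 = 390.76 kPa.
q_ult = 449.44 + 390.76 = 840.2 kPa.

q_ult ≈ 840 kPa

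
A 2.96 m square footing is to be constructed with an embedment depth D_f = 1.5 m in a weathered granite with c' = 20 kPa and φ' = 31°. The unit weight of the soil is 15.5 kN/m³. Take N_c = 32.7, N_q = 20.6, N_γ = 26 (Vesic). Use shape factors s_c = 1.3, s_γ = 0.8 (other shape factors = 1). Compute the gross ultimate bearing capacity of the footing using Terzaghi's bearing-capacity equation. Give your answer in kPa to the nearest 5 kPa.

q_ult ≈ 1805 kPa

Overburden at base level: q = 15.5 × 1.5 = 23.25 kPa.
Cohesion term c·N_c·s_c = 20 × 32.7 × 1.3 = 850.2 kPa; surcharge term q·N_q = 23.25 × 20.6 = 478.95 kPa; self-weight term 0.5·γ·B·N_γ·s_γ = 0.5 × 15.5 × 2.96 × 26 × 0.8 = 477.15 kPa.
q_ult = 850.2 + 478.95 + 477.15 = 1806.3 kPa.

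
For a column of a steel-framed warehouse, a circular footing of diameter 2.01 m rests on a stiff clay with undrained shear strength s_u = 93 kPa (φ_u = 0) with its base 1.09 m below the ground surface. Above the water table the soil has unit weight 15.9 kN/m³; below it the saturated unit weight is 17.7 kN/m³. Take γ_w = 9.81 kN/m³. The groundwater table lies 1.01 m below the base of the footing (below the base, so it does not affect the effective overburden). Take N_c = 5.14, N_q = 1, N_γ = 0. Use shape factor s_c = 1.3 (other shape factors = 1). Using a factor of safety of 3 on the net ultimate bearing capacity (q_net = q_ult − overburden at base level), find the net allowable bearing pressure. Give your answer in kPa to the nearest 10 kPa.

q = γ·D_f = 15.9 × 1.09 = 17.331 kPa.
c·N_c·s_c = 93 × 5.14 × 1.3 = 621.43 kPa
q·N_q = 17.331 × 1 = 17.331 kPa
q_ult = 621.43 + 17.331 = 638.76 kPa.
q_net = 638.76 − 17.331 = 621.43 kPa.
q_all(net) = 621.43 / 3 = 207.14 kPa.

q_all(net) ≈ 210 kPa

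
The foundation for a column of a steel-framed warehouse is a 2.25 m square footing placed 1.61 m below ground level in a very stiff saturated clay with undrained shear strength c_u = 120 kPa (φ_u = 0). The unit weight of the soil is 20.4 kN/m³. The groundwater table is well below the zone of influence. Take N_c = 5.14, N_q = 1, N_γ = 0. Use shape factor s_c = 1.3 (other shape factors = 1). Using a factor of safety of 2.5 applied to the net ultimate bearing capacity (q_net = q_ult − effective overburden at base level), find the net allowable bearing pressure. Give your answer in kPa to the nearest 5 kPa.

Overburden at base level: q = 20.4 × 1.61 = 32.844 kPa.
Cohesion term c·N_c·s_c = 120 × 5.14 × 1.3 = 801.84 kPa; surcharge term q·N_q = 32.844 × 1 = 32.844 kPa.
q_ult = 801.84 + 32.844 = 834.68 kPa.
Net ultimate: q_net = 834.68 − 32.844 = 801.84 kPa.
q_all(net) = 801.84 / 2.5 = 320.74 kPa.

q_all(net) ≈ 320 kPa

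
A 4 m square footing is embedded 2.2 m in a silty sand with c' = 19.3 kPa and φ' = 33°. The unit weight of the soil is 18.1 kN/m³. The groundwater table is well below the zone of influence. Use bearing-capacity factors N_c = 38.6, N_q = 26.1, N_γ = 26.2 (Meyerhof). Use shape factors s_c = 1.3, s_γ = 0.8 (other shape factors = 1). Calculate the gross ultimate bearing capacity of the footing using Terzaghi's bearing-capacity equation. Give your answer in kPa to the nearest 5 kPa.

Overburden at base level: q = 18.1 × 2.2 = 39.82 kPa.
Cohesion term c·N_c·s_c = 19.3 × 38.6 × 1.3 = 968.47 kPa; surcharge term q·N_q = 39.82 × 26.1 = 1039.3 kPa; self-weight term 0.5·γ·B·N_γ·s_γ = 0.5 × 18.1 × 4 × 26.2 × 0.8 = 758.75 kPa.
q_ult = 968.47 + 1039.3 + 758.75 = 2766.5 kPa.

q_ult ≈ 2765 kPa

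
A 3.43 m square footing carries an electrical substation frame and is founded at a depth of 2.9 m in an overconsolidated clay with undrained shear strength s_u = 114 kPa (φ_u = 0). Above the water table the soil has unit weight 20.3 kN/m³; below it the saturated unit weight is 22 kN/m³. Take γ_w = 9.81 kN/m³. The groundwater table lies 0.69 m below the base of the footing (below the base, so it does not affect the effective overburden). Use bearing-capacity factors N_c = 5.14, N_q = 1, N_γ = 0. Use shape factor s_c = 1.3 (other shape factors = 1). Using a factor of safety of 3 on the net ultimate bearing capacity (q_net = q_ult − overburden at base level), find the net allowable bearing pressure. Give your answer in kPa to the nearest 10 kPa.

q_all(net) ≈ 250 kPa

Effective surcharge at the founding depth q = γ·D_f = 20.3 × 2.9 = 58.87 kPa.
q_ult = c·N_c·s_c + q·N_q
     = 114 × 5.14 × 1.3 + 58.87 × 1
     = 761.75 + 58.87 = 820.62 kPa.
q_net = 820.62 − 58.87 = 761.75 kPa.
q_all(net) = 761.75 / 3 = 253.92 kPa.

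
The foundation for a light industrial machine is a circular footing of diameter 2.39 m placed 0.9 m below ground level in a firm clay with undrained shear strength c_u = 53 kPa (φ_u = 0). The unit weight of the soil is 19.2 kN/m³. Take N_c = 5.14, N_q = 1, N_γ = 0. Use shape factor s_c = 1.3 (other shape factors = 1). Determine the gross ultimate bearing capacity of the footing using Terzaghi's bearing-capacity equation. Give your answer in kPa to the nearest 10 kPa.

Effective surcharge at the founding depth q = γ·D_f = 19.2 × 0.9 = 17.28 kPa.
q_ult = c·N_c·s_c + q·N_q
     = 53 × 5.14 × 1.3 + 17.28 × 1
     = 354.15 + 17.28 = 371.43 kPa.

q_ult ≈ 370 kPa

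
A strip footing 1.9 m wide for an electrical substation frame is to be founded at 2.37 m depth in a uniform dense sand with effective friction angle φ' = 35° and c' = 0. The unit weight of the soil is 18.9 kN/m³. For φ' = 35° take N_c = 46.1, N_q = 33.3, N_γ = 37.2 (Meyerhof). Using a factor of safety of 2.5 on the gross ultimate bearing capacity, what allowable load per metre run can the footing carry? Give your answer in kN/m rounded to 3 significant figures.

≈ 1640 kN/m

q = γ·D_f = 18.9 × 2.37 = 44.793 kPa.
q·N_q = 44.793 × 33.3 = 1491.6 kPa
0.5·γ·B·N_γ = 0.5 × 18.9 × 1.9 × 37.2 = 667.93 kPa
q_ult = 1491.6 + 667.93 = 2159.5 kPa.
Gross allowable pressure q_all = 2159.5 / 2.5 = 863.81 kPa.
Allowable wall load = q_all × B = 863.81 × 1.9 = 1641.2 kN per metre run.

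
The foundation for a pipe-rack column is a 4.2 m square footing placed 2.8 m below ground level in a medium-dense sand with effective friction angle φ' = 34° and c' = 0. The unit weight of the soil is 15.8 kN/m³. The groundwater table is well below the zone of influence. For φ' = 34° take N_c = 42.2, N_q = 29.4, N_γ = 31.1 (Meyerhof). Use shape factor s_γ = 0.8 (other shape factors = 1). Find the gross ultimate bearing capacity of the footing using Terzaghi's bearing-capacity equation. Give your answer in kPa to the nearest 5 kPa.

Overburden at base level: q = 15.8 × 2.8 = 44.24 kPa.
Surcharge term q·N_q = 44.24 × 29.4 = 1300.7 kPa; self-weight term 0.5·γ·B·N_γ·s_γ = 0.5 × 15.8 × 4.2 × 31.1 × 0.8 = 825.52 kPa.
q_ult = 1300.7 + 825.52 = 2126.2 kPa.

q_ult ≈ 2125 kPa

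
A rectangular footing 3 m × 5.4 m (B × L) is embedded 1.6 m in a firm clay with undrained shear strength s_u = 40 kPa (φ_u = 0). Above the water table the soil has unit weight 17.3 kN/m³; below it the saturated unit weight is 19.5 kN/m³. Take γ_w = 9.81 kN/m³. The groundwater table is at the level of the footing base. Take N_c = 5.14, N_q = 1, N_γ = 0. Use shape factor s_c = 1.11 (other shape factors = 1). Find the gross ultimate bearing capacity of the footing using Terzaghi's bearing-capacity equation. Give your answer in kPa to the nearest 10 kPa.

q_ult ≈ 260 kPa

Effective surcharge at the founding depth q = γ·D_f = 17.3 × 1.6 = 27.68 kPa.
q_ult = c·N_c·s_c + q·N_q
     = 40 × 5.14 × 1.11 + 27.68 × 1
     = 228.22 + 27.68 = 255.9 kPa.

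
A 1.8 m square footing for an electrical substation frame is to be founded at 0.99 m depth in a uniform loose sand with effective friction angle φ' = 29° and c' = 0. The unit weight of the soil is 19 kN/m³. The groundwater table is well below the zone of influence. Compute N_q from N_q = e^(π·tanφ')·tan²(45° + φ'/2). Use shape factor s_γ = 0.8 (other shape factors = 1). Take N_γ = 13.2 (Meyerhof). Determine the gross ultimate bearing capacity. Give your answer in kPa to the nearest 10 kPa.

tan29° = 0.5543, so N_q = e^(π×0.5543)·tan²(59.5°) = 5.705 × 2.882 = 16.44.
Effective surcharge at the founding depth q = γ·D_f = 19 × 0.99 = 18.81 kPa.
q_ult = q·N_q + 0.5·γ·B·N_γ·s_γ
     = 18.81 × 16.443 + 0.5 × 19 × 1.8 × 13.2 × 0.8
     = 309.3 + 180.58 = 489.87 kPa.

q_ult ≈ 490 kPa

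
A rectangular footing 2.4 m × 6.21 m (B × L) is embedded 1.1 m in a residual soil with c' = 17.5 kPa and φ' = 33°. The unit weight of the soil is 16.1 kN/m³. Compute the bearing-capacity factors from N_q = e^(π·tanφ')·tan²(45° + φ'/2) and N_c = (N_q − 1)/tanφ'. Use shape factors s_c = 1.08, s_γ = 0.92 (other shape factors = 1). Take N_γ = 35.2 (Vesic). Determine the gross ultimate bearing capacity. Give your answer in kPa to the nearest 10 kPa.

q_ult ≈ 1820 kPa

tan33° = 0.6494, so N_q = e^(π×0.6494)·tan²(61.5°) = 7.692 × 3.392 = 26.09.
N_c = (26.09 − 1)/tan33° = 38.64.
Effective surcharge at the founding depth q = γ·D_f = 16.1 × 1.1 = 17.71 kPa.
q_ult = c·N_c·s_c + q·N_q + 0.5·γ·B·N_γ·s_γ
     = 17.5 × 38.638 × 1.08 + 17.71 × 26.092 + 0.5 × 16.1 × 2.4 × 35.2 × 0.92
     = 730.26 + 462.09 + 625.66 = 1818 kPa.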